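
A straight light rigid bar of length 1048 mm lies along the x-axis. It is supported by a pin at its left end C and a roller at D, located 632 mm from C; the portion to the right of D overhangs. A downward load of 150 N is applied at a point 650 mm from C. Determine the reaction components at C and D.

C_x = 0, C_y = -4.272 N, D_y = 154.3 N

Taking moments about C: D_y·632 − 150·650 = 0 → D_y = 97500/632 = 154.272 ≈ 154.3 N.
ΣF_y = 0: C_y + 154.272 − 150 = 0 → C_y = -4.272 N.
ΣF_x = 0: no horizontal applied forces, so C_x = 0.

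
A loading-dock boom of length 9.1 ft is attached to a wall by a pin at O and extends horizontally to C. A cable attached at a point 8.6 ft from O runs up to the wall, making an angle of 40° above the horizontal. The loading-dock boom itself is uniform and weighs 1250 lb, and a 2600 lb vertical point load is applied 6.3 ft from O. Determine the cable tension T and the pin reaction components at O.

ΣM about O: T·sin40°·8.6 − 1250·4.55 − 2600·6.3 = 0 → T = 22067.5/(8.6·0.642788) = 3991.97 ≈ 3992 lb.
ΣF_x = 0: O_x − T·cos40° = 0 → O_x = 3991.97 × 0.766044 = 3058 lb.
ΣF_y = 0: O_y + T·sin40° − 1250 − 2600 = 0 → O_y = 3850 − 3991.97 × 0.642788 = 1284 lb.

T = 3992 lb, O_x = 3058 lb, O_y = 1284 lb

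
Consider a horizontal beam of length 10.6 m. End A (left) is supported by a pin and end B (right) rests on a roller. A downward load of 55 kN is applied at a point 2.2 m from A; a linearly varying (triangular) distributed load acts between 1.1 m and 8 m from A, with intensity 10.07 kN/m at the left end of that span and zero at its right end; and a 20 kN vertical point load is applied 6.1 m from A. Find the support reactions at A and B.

Resultant of the triangular load: ½ × 10.07 × 6.9 = 34.7415 kN, acting at 3.4 m from A (one-third of the span from the peak).
ΣM about A: B_y·10.6 − 55·2.2 − (½·10.07·6.9)·3.4 − 20·6.1 = 0 → B_y = 361.1211/10.6 = 34.068 ≈ 34.07 kN.
ΣF_y = 0: A_y + 34.068 − 55 − ½·10.07·6.9 − 20 = 0 → A_y = 75.67 kN.
ΣF_x = 0: no horizontal applied forces, so A_x = 0.

A_x = 0, A_y = 75.67 kN, B_y = 34.07 kN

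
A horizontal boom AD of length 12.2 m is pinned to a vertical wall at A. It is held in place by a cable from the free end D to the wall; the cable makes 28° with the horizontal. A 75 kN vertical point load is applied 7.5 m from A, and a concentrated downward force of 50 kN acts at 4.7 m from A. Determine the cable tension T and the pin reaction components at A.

ΣM about A: T·sin28°·12.2 − 75·7.5 − 50·4.7 = 0 → T = 797.5/(12.2·0.469472) = 139.239 ≈ 139.2 kN.
ΣF_x = 0: A_x − T·cos28° = 0 → A_x = 139.239 × 0.882948 = 122.9 kN.
ΣF_y = 0: A_y + T·sin28° − 75 − 50 = 0 → A_y = 125 − 139.239 × 0.469472 = 59.63 kN.

T = 139.2 kN, A_x = 122.9 kN, A_y = 59.63 kN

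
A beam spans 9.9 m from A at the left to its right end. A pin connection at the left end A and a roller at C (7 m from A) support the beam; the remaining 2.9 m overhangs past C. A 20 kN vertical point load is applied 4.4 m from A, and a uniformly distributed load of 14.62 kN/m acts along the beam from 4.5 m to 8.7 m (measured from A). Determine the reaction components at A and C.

A_x = 0, A_y = 10.94 kN, C_y = 70.47 kN

Resultant of the distributed load: 14.62 × 4.2 = 61.404 kN at 6.6 m from A.
Taking moments about A: C_y·7 − 20·4.4 − (14.62·4.2)·6.6 = 0 → C_y = 493.2664/7 = 70.4666 ≈ 70.47 kN.
ΣF_y = 0: A_y + 70.4666 − 20 − 14.62·4.2 = 0 → A_y = 10.94 kN.
ΣF_x = 0: no horizontal applied forces, so A_x = 0.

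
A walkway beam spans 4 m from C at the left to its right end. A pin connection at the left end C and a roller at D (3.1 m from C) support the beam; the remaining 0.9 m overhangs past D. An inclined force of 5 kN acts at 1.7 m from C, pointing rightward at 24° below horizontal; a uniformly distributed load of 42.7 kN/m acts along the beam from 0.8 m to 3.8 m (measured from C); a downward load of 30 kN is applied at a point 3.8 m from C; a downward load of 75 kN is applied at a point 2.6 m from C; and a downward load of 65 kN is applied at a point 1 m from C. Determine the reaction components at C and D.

C_x = -4.568 kN, C_y = 83.33 kN, D_y = 216.8 kN

Resultant of the distributed load: 42.7 × 3 = 128.1 kN at 2.3 m from C.
Moments about C: D_y·3.1 − 5·sin24°·1.7 − (42.7·3)·2.3 − 30·3.8 − 75·2.6 − 65·1 = 0 → D_y = 672.087/3.1 = 216.802 ≈ 216.8 kN.
ΣF_y = 0: C_y + 216.802 − 5·sin24° − 42.7·3 − 30 − 75 − 65 = 0 → C_y = 83.33 kN.
ΣF_x = 0: C_x + 5·cos24° = 0 → C_x = -4.568 kN.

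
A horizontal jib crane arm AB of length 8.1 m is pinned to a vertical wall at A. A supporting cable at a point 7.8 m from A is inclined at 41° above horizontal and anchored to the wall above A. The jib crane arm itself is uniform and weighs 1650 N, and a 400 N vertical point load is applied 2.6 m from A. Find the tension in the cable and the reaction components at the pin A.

T = 1509 N, A_x = 1139 N, A_y = 1060 N

ΣM about A: T·sin41°·7.8 − 1650·4.05 − 400·2.6 = 0 → T = 7722.5/(7.8·0.656059) = 1509.11 ≈ 1509 N.
ΣF_x = 0: A_x − T·cos41° = 0 → A_x = 1509.11 × 0.75471 = 1139 N.
ΣF_y = 0: A_y + T·sin41° − 1650 − 400 = 0 → A_y = 2050 − 1509.11 × 0.656059 = 1060 N.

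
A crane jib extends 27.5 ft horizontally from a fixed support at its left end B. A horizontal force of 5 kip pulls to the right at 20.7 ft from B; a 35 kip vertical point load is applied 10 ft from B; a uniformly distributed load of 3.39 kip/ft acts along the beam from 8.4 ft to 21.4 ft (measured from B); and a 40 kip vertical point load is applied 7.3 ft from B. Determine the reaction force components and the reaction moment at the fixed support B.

B_x = -5.000 kip, B_y = 119.1 kip, M_B = 1299 kip·ft

Resultant of the distributed load: 3.39 × 13 = 44.07 kip at 14.9 ft from B.
ΣF_x = 0: B_x + 5 = 0 → B_x = -5.000 kip.
ΣF_y = 0: B_y − 35 − 3.39·13 − 40 = 0 → B_y = 119.1 kip.
ΣM about B: M_B − 35·10 − (3.39·13)·14.9 − 40·7.3 = 0 → M_B = 1299 kip·ft.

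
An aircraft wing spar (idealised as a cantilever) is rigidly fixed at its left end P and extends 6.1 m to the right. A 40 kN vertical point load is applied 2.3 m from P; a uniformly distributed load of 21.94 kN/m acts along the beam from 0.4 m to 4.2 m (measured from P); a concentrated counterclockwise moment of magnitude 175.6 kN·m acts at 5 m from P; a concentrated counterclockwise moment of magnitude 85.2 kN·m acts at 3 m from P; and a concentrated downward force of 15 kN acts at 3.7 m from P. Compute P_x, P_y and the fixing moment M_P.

P_x = 0, P_y = 138.4 kN, M_P = 78.46 kN·m

Resultant of the distributed load: 21.94 × 3.8 = 83.372 kN at 2.3 m from P.
ΣF_x = 0: P_x = 0.
ΣF_y = 0: P_y − 40 − 21.94·3.8 − 15 = 0 → P_y = 138.4 kN.
ΣM about P: M_P − 40·2.3 − (21.94·3.8)·2.3 + 175.6 + 85.2 − 15·3.7 = 0 → M_P = 78.46 kN·m.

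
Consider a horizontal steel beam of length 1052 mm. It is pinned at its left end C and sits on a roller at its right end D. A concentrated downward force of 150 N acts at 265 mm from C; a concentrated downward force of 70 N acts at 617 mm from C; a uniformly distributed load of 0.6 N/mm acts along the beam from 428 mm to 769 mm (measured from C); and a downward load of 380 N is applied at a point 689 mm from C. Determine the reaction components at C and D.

C_x = 0, C_y = 360.5 N, D_y = 444.1 N

Resultant of the distributed load: 0.6 × 341 = 204.6 N at 598.5 mm from C.
Taking moments about C: D_y·1052 − 150·265 − 70·617 − (0.6·341)·598.5 − 380·689 = 0 → D_y = 467213.1/1052 = 444.119 ≈ 444.1 N.
ΣF_y = 0: C_y + 444.119 − 150 − 70 − 0.6·341 − 380 = 0 → C_y = 360.5 N.
ΣF_x = 0: no horizontal applied forces, so C_x = 0.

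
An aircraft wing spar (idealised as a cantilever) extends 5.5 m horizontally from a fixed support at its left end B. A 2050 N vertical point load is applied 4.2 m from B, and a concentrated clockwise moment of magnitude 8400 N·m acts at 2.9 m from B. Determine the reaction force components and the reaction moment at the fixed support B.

ΣF_x = 0: B_x = 0.
ΣF_y = 0: B_y − 2050 = 0 → B_y = 2050 N.
ΣM about B: M_B − 2050·4.2 − 8400 = 0 → M_B = 17010 N·m.

B_x = 0, B_y = 2050 N, M_B = 17010 N·m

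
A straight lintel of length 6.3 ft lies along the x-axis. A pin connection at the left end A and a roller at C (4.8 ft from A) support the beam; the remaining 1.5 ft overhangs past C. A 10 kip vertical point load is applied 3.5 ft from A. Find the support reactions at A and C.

Taking moments about A: C_y·4.8 − 10·3.5 = 0 → C_y = 35/4.8 = 7.29167 ≈ 7.292 kip.
ΣF_y = 0: A_y + 7.29167 − 10 = 0 → A_y = 2.708 kip.
ΣF_x = 0: no horizontal applied forces, so A_x = 0.

A_x = 0, A_y = 2.708 kip, C_y = 7.292 kip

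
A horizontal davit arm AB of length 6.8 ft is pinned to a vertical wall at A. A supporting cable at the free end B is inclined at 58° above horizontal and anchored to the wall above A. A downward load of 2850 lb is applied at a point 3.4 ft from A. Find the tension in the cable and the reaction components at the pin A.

ΣM about A: T·sin58°·6.8 − 2850·3.4 = 0 → T = 9690/(6.8·0.848048) = 1680.33 ≈ 1680 lb.
ΣF_x = 0: A_x − T·cos58° = 0 → A_x = 1680.33 × 0.529919 = 890.4 lb.
ΣF_y = 0: A_y + T·sin58° − 2850 = 0 → A_y = 2850 − 1680.33 × 0.848048 = 1425 lb.

T = 1680 lb, A_x = 890.4 lb, A_y = 1425 lb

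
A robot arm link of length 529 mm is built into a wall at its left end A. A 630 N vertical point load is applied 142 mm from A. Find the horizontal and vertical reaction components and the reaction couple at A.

ΣF_x = 0: A_x = 0.
ΣF_y = 0: A_y − 630 = 0 → A_y = 630.0 N.
ΣM about A: M_A − 630·142 = 0 → M_A = 89460 N·mm.

A_x = 0, A_y = 630.0 N, M_A = 89460 N·mm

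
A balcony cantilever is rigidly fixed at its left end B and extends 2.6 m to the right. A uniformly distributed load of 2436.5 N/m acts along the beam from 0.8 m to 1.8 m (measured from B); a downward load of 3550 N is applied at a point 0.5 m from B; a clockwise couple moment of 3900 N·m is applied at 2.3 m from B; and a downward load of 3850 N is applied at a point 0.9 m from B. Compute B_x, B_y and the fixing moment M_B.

Resultant of the distributed load: 2436.5 × 1 = 2436.5 N at 1.3 m from B.
ΣF_x = 0: B_x = 0.
ΣF_y = 0: B_y − 2436.5·1 − 3550 − 3850 = 0 → B_y = 9836 N.
ΣM about B: M_B − (2436.5·1)·1.3 − 3550·0.5 − 3900 − 3850·0.9 = 0 → M_B = 12310 N·m.

B_x = 0, B_y = 9836 N, M_B = 12310 N·m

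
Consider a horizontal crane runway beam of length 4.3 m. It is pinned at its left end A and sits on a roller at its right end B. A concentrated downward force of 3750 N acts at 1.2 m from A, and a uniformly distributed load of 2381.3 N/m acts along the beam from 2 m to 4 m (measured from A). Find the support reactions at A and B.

Resultant of the distributed load: 2381.3 × 2 = 4762.6 N at 3 m from A.
Taking moments about A: B_y·4.3 − 3750·1.2 − (2381.3·2)·3 = 0 → B_y = 18787.8/4.3 = 4369.26 ≈ 4369 N.
ΣF_y = 0: A_y + 4369.26 − 3750 − 2381.3·2 = 0 → A_y = 4143 N.
ΣF_x = 0: no horizontal applied forces, so A_x = 0.

A_x = 0, A_y = 4143 N, B_y = 4369 N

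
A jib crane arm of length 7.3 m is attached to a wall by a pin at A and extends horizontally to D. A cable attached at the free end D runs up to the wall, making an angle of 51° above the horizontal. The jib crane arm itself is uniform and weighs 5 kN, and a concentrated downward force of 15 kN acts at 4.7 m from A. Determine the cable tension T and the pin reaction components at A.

ΣM about A: T·sin51°·7.3 − 5·3.65 − 15·4.7 = 0 → T = 88.75/(7.3·0.777146) = 15.6438 ≈ 15.64 kN.
ΣF_x = 0: A_x − T·cos51° = 0 → A_x = 15.6438 × 0.62932 = 9.845 kN.
ΣF_y = 0: A_y + T·sin51° − 5 − 15 = 0 → A_y = 20 − 15.6438 × 0.777146 = 7.842 kN.

T = 15.64 kN, A_x = 9.845 kN, A_y = 7.842 kN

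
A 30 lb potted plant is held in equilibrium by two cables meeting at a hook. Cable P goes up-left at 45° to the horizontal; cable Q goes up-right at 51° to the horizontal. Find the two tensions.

T_P = 18.98 lb, T_Q = 21.33 lb

ΣF_x = 0: −T_P·cos45° + T_Q·cos51° = 0 → T_Q = 1.1236·T_P.
ΣF_y = 0: T_P·sin45° + T_Q·sin51° = 30.
Substitute: T_P·(0.707107 + 1.1236·0.777146) = 30 → T_P = 18.9836 ≈ 18.98 lb.
Then T_Q = 1.1236 × 18.9836 = 21.33 lb.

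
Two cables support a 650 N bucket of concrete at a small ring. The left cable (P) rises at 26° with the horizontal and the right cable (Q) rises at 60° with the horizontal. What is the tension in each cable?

ΣF_x = 0: −T_P·cos26° + T_Q·cos60° = 0 → T_Q = 1.79759·T_P.
ΣF_y = 0: T_P·sin26° + T_Q·sin60° = 650.
Substitute: T_P·(0.438371 + 1.79759·0.866025) = 650 → T_P = 325.793 ≈ 325.8 N.
Then T_Q = 1.79759 × 325.793 = 585.6 N.

T_P = 325.8 N, T_Q = 585.6 N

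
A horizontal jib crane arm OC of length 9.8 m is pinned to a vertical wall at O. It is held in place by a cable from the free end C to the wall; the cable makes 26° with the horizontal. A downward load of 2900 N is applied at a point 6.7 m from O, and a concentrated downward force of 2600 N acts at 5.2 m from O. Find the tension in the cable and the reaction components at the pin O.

T = 7670 N, O_x = 6894 N, O_y = 2138 N

ΣM about O: T·sin26°·9.8 − 2900·6.7 − 2600·5.2 = 0 → T = 32950/(9.8·0.438371) = 7669.86 ≈ 7670 N.
ΣF_x = 0: O_x − T·cos26° = 0 → O_x = 7669.86 × 0.898794 = 6894 N.
ΣF_y = 0: O_y + T·sin26° − 2900 − 2600 = 0 → O_y = 5500 − 7669.86 × 0.438371 = 2138 N.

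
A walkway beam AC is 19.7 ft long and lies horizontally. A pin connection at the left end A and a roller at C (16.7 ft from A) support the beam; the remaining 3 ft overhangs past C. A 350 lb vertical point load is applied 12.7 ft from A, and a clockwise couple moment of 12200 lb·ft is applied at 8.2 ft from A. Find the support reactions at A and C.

A_x = 0, A_y = -646.7 lb, C_y = 996.7 lb

Taking moments about A: C_y·16.7 − 350·12.7 − 12200 = 0 → C_y = 16645/16.7 = 996.707 ≈ 996.7 lb.
ΣF_y = 0: A_y + 996.707 − 350 = 0 → A_y = -646.7 lb.
ΣF_x = 0: no horizontal applied forces, so A_x = 0.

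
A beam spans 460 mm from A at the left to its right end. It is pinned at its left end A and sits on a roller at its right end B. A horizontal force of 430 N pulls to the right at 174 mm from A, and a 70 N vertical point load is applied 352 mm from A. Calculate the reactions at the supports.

A_x = -430.0 N, A_y = 16.43 N, B_y = 53.57 N

Moments about A: B_y·460 − 70·352 = 0 → B_y = 24640/460 = 53.5652 ≈ 53.57 N.
ΣF_y = 0: A_y + 53.5652 − 70 = 0 → A_y = 16.43 N.
ΣF_x = 0: A_x + 430 = 0 → A_x = -430.0 N.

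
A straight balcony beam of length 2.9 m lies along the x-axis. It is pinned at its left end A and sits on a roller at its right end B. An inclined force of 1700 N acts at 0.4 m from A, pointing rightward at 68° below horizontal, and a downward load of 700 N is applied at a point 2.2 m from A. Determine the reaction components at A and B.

Taking moments about A: B_y·2.9 − 1700·sin68°·0.4 − 700·2.2 = 0 → B_y = 2170.49/2.9 = 748.445 ≈ 748.4 N.
ΣF_y = 0: A_y + 748.445 − 1700·sin68° − 700 = 0 → A_y = 1528 N.
ΣF_x = 0: A_x + 1700·cos68° = 0 → A_x = -636.8 N.

A_x = -636.8 N, A_y = 1528 N, B_y = 748.4 N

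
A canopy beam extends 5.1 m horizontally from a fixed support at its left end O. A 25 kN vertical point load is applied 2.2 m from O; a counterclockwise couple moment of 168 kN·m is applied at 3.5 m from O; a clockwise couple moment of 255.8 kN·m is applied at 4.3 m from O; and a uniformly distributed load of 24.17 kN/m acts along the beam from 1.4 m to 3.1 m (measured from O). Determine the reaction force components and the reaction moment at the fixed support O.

O_x = 0, O_y = 66.09 kN, M_O = 235.3 kN·m

Resultant of the distributed load: 24.17 × 1.7 = 41.089 kN at 2.25 m from O.
ΣF_x = 0: O_x = 0.
ΣF_y = 0: O_y − 25 − 24.17·1.7 = 0 → O_y = 66.09 kN.
ΣM about O: M_O − 25·2.2 + 168 − 255.8 − (24.17·1.7)·2.25 = 0 → M_O = 235.3 kN·m.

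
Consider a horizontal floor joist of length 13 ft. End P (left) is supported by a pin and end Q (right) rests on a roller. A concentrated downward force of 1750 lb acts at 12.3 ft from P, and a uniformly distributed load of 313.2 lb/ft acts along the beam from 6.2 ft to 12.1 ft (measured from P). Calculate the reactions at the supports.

P_x = 0, P_y = 641.5 lb, Q_y = 2956 lb

Resultant of the distributed load: 313.2 × 5.9 = 1847.88 lb at 9.15 ft from P.
ΣM about P: Q_y·13 − 1750·12.3 − (313.2·5.9)·9.15 = 0 → Q_y = 38433.102/13 = 2956.39 ≈ 2956 lb.
ΣF_y = 0: P_y + 2956.39 − 1750 − 313.2·5.9 = 0 → P_y = 641.5 lb.
ΣF_x = 0: no horizontal applied forces, so P_x = 0.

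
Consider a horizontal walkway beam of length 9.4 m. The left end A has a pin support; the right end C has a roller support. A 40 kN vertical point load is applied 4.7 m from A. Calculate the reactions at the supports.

A_x = 0, A_y = 20.00 kN, C_y = 20.00 kN

ΣM about A: C_y·9.4 − 40·4.7 = 0 → C_y = 188/9.4 = 20.00 kN.
ΣF_y = 0: A_y + 20 − 40 = 0 → A_y = 20.00 kN.
ΣF_x = 0: no horizontal applied forces, so A_x = 0.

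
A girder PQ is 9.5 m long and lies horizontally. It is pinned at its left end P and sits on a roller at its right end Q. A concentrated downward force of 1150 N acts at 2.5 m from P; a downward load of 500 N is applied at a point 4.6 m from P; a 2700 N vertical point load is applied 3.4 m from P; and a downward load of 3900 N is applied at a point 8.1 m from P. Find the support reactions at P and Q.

ΣM about P: Q_y·9.5 − 1150·2.5 − 500·4.6 − 2700·3.4 − 3900·8.1 = 0 → Q_y = 45945/9.5 = 4836.32 ≈ 4836 N.
ΣF_y = 0: P_y + 4836.32 − 1150 − 500 − 2700 − 3900 = 0 → P_y = 3414 N.
ΣF_x = 0: no horizontal applied forces, so P_x = 0.

P_x = 0, P_y = 3414 N, Q_y = 4836 N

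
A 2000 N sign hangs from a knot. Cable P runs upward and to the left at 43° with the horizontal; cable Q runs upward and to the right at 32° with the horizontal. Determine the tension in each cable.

T_P = 1756 N, T_Q = 1514 N

ΣF_x = 0: −T_P·cos43° + T_Q·cos32° = 0 → T_Q = 0.862396·T_P.
ΣF_y = 0: T_P·sin43° + T_Q·sin32° = 2000.
Substitute: T_P·(0.681998 + 0.862396·0.529919) = 2000 → T_P = 1755.93 ≈ 1756 N.
Then T_Q = 0.862396 × 1755.93 = 1514 N.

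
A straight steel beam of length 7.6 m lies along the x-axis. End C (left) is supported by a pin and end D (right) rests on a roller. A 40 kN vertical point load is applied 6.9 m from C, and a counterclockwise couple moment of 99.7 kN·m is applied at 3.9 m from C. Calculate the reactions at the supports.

C_x = 0, C_y = 16.80 kN, D_y = 23.20 kN

Moments about C: D_y·7.6 − 40·6.9 + 99.7 = 0 → D_y = 176.3/7.6 = 23.1974 ≈ 23.20 kN.
ΣF_y = 0: C_y + 23.1974 − 40 = 0 → C_y = 16.80 kN.
ΣF_x = 0: no horizontal applied forces, so C_x = 0.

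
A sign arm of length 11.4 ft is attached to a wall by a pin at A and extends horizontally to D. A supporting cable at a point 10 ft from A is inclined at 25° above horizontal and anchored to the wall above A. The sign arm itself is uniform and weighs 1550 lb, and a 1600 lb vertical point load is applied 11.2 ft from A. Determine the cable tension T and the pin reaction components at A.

ΣM about A: T·sin25°·10 − 1550·5.7 − 1600·11.2 = 0 → T = 26755/(10·0.422618) = 6330.78 ≈ 6331 lb.
ΣF_x = 0: A_x − T·cos25° = 0 → A_x = 6330.78 × 0.906308 = 5738 lb.
ΣF_y = 0: A_y + T·sin25° − 1550 − 1600 = 0 → A_y = 3150 − 6330.78 × 0.422618 = 474.5 lb.

T = 6331 lb, A_x = 5738 lb, A_y = 474.5 lb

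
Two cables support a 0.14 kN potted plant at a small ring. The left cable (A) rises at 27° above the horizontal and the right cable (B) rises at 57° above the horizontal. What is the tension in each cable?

ΣF_x = 0: −T_A·cos27° + T_B·cos57° = 0 → T_B = 1.63596·T_A.
ΣF_y = 0: T_A·sin27° + T_B·sin57° = 0.14.
Substitute: T_A·(0.45399 + 1.63596·0.838671) = 0.14 → T_A = 0.0766694 ≈ 0.07667 kN.
Then T_B = 1.63596 × 0.0766694 = 0.1254 kN.

T_A = 0.07667 kN, T_B = 0.1254 kN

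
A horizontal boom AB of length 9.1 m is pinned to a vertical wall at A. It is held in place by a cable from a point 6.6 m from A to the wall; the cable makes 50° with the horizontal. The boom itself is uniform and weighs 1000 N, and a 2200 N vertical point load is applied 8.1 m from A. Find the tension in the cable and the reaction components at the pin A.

T = 4425 N, A_x = 2844 N, A_y = -189.4 N

ΣM about A: T·sin50°·6.6 − 1000·4.55 − 2200·8.1 = 0 → T = 22370/(6.6·0.766044) = 4424.54 ≈ 4425 N.
ΣF_x = 0: A_x − T·cos50° = 0 → A_x = 4424.54 × 0.642788 = 2844 N.
ΣF_y = 0: A_y + T·sin50° − 1000 − 2200 = 0 → A_y = 3200 − 4424.54 × 0.766044 = -189.4 N.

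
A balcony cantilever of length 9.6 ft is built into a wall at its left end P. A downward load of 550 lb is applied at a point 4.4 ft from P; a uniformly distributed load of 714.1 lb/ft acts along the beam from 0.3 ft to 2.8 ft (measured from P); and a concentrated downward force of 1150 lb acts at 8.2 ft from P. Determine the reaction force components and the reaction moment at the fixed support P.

P_x = 0, P_y = 3485 lb, M_P = 14620 lb·ft

Resultant of the distributed load: 714.1 × 2.5 = 1785.25 lb at 1.55 ft from P.
ΣF_x = 0: P_x = 0.
ΣF_y = 0: P_y − 550 − 714.1·2.5 − 1150 = 0 → P_y = 3485 lb.
ΣM about P: M_P − 550·4.4 − (714.1·2.5)·1.55 − 1150·8.2 = 0 → M_P = 14620 lb·ft.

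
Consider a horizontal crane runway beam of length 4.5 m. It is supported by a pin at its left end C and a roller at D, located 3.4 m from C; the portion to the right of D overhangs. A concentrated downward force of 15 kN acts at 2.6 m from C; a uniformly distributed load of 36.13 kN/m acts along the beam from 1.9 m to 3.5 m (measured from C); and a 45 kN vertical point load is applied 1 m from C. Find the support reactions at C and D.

Resultant of the distributed load: 36.13 × 1.6 = 57.808 kN at 2.7 m from C.
Moments about C: D_y·3.4 − 15·2.6 − (36.13·1.6)·2.7 − 45·1 = 0 → D_y = 240.0816/3.4 = 70.6122 ≈ 70.61 kN.
ΣF_y = 0: C_y + 70.6122 − 15 − 36.13·1.6 − 45 = 0 → C_y = 47.20 kN.
ΣF_x = 0: no horizontal applied forces, so C_x = 0.

C_x = 0, C_y = 47.20 kN, D_y = 70.61 kN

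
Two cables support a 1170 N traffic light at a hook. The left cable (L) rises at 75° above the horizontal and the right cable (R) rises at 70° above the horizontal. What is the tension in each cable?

ΣF_x = 0: −T_L·cos75° + T_R·cos70° = 0 → T_R = 0.756736·T_L.
ΣF_y = 0: T_L·sin75° + T_R·sin70° = 1170.
Substitute: T_L·(0.965926 + 0.756736·0.939693) = 1170 → T_L = 697.664 ≈ 697.7 N.
Then T_R = 0.756736 × 697.664 = 527.9 N.

T_L = 697.7 N, T_R = 527.9 N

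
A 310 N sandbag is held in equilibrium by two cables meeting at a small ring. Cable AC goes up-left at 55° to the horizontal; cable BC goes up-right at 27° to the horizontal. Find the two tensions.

ΣF_x = 0: −T_AC·cos55° + T_BC·cos27° = 0 → T_BC = 0.64374·T_AC.
ΣF_y = 0: T_AC·sin55° + T_BC·sin27° = 310.
Substitute: T_AC·(0.819152 + 0.64374·0.45399) = 310 → T_AC = 278.927 ≈ 278.9 N.
Then T_BC = 0.64374 × 278.927 = 179.6 N.

T_AC = 278.9 N, T_BC = 179.6 N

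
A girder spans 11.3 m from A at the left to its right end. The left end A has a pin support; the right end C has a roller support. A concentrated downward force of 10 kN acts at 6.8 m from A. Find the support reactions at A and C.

A_x = 0, A_y = 3.982 kN, C_y = 6.018 kN

Moments about A: C_y·11.3 − 10·6.8 = 0 → C_y = 68/11.3 = 6.0177 ≈ 6.018 kN.
ΣF_y = 0: A_y + 6.0177 − 10 = 0 → A_y = 3.982 kN.
ΣF_x = 0: no horizontal applied forces, so A_x = 0.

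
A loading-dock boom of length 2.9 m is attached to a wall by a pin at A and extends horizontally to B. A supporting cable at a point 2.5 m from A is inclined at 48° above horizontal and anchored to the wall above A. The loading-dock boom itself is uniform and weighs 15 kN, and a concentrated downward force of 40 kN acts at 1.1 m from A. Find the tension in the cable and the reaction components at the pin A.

T = 35.39 kN, A_x = 23.68 kN, A_y = 28.70 kN

ΣM about A: T·sin48°·2.5 − 15·1.45 − 40·1.1 = 0 → T = 65.75/(2.5·0.743145) = 35.3901 ≈ 35.39 kN.
ΣF_x = 0: A_x − T·cos48° = 0 → A_x = 35.3901 × 0.669131 = 23.68 kN.
ΣF_y = 0: A_y + T·sin48° − 15 − 40 = 0 → A_y = 55 − 35.3901 × 0.743145 = 28.70 kN.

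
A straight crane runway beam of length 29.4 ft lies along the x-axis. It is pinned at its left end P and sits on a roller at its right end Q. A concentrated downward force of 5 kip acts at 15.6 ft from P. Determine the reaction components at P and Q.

P_x = 0, P_y = 2.347 kip, Q_y = 2.653 kip

Taking moments about P: Q_y·29.4 − 5·15.6 = 0 → Q_y = 78/29.4 = 2.65306 ≈ 2.653 kip.
ΣF_y = 0: P_y + 2.65306 − 5 = 0 → P_y = 2.347 kip.
ΣF_x = 0: no horizontal applied forces, so P_x = 0.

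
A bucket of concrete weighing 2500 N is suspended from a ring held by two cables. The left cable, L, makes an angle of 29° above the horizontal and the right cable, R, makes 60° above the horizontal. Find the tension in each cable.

ΣF_x = 0: −T_L·cos29° + T_R·cos60° = 0 → T_R = 1.74924·T_L.
ΣF_y = 0: T_L·sin29° + T_R·sin60° = 2500.
Substitute: T_L·(0.48481 + 1.74924·0.866025) = 2500 → T_L = 1250.19 ≈ 1250 N.
Then T_R = 1.74924 × 1250.19 = 2187 N.

T_L = 1250 N, T_R = 2187 N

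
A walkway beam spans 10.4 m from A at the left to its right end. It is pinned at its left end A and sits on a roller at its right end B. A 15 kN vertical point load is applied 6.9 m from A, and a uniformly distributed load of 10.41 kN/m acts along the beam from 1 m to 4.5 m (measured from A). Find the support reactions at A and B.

A_x = 0, A_y = 31.85 kN, B_y = 19.59 kN

Resultant of the distributed load: 10.41 × 3.5 = 36.435 kN at 2.75 m from A.
ΣM about A: B_y·10.4 − 15·6.9 − (10.41·3.5)·2.75 = 0 → B_y = 203.69625/10.4 = 19.5862 ≈ 19.59 kN.
ΣF_y = 0: A_y + 19.5862 − 15 − 10.41·3.5 = 0 → A_y = 31.85 kN.
ΣF_x = 0: no horizontal applied forces, so A_x = 0.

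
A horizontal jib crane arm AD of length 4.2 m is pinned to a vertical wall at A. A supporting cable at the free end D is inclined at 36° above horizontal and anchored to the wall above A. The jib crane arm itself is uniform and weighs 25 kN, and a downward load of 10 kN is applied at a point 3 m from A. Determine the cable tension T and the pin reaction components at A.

ΣM about A: T·sin36°·4.2 − 25·2.1 − 10·3 = 0 → T = 82.5/(4.2·0.587785) = 33.4184 ≈ 33.42 kN.
ΣF_x = 0: A_x − T·cos36° = 0 → A_x = 33.4184 × 0.809017 = 27.04 kN.
ΣF_y = 0: A_y + T·sin36° − 25 − 10 = 0 → A_y = 35 − 33.4184 × 0.587785 = 15.36 kN.

T = 33.42 kN, A_x = 27.04 kN, A_y = 15.36 kN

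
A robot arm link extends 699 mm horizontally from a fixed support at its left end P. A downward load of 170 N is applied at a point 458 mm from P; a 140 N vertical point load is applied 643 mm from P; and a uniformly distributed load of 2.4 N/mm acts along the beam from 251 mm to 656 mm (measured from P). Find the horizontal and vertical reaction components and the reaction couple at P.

Resultant of the distributed load: 2.4 × 405 = 972 N at 453.5 mm from P.
ΣF_x = 0: P_x = 0.
ΣF_y = 0: P_y − 170 − 140 − 2.4·405 = 0 → P_y = 1282 N.
ΣM about P: M_P − 170·458 − 140·643 − (2.4·405)·453.5 = 0 → M_P = 608700 N·mm.

P_x = 0, P_y = 1282 N, M_P = 608700 N·mm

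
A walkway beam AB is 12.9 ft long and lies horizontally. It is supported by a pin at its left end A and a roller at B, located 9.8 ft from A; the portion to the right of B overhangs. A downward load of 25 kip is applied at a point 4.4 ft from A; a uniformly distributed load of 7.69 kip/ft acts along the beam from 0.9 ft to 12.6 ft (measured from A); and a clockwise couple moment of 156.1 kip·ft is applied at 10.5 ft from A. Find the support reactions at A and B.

A_x = 0, A_y = 25.85 kip, B_y = 89.12 kip

Resultant of the distributed load: 7.69 × 11.7 = 89.973 kip at 6.75 ft from A.
Moments about A: B_y·9.8 − 25·4.4 − (7.69·11.7)·6.75 − 156.1 = 0 → B_y = 873.41775/9.8 = 89.1243 ≈ 89.12 kip.
ΣF_y = 0: A_y + 89.1243 − 25 − 7.69·11.7 = 0 → A_y = 25.85 kip.
ΣF_x = 0: no horizontal applied forces, so A_x = 0.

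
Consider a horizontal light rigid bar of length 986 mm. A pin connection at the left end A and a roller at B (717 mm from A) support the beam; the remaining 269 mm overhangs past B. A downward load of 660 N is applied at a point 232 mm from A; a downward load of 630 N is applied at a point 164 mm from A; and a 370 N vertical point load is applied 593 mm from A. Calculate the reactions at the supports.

A_x = 0, A_y = 996.3 N, B_y = 663.7 N

Moments about A: B_y·717 − 660·232 − 630·164 − 370·593 = 0 → B_y = 475850/717 = 663.668 ≈ 663.7 N.
ΣF_y = 0: A_y + 663.668 − 660 − 630 − 370 = 0 → A_y = 996.3 N.
ΣF_x = 0: no horizontal applied forces, so A_x = 0.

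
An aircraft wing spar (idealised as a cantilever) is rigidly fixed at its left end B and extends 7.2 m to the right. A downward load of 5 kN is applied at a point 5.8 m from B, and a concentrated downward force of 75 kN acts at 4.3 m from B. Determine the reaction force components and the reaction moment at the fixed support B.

B_x = 0, B_y = 80.00 kN, M_B = 351.5 kN·m

ΣF_x = 0: B_x = 0.
ΣF_y = 0: B_y − 5 − 75 = 0 → B_y = 80.00 kN.
ΣM about B: M_B − 5·5.8 − 75·4.3 = 0 → M_B = 351.5 kN·m.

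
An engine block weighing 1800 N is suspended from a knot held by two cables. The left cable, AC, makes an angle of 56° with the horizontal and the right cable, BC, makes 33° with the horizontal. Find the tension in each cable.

T_AC = 1510 N, T_BC = 1007 N

ΣF_x = 0: −T_AC·cos56° + T_BC·cos33° = 0 → T_BC = 0.666761·T_AC.
ΣF_y = 0: T_AC·sin56° + T_BC·sin33° = 1800.
Substitute: T_AC·(0.829038 + 0.666761·0.544639) = 1800 → T_AC = 1509.84 ≈ 1510 N.
Then T_BC = 0.666761 × 1509.84 = 1007 N.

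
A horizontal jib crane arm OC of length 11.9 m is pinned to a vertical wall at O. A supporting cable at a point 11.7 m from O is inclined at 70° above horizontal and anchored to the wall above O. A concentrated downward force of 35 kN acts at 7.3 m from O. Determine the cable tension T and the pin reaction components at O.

ΣM about O: T·sin70°·11.7 − 35·7.3 = 0 → T = 255.5/(11.7·0.939693) = 23.2391 ≈ 23.24 kN.
ΣF_x = 0: O_x − T·cos70° = 0 → O_x = 23.2391 × 0.34202 = 7.948 kN.
ΣF_y = 0: O_y + T·sin70° − 35 = 0 → O_y = 35 − 23.2391 × 0.939693 = 13.16 kN.

T = 23.24 kN, O_x = 7.948 kN, O_y = 13.16 kN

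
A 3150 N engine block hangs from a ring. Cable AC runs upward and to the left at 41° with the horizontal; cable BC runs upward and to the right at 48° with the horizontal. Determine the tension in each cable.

ΣF_x = 0: −T_AC·cos41° + T_BC·cos48° = 0 → T_BC = 1.1279·T_AC.
ΣF_y = 0: T_AC·sin41° + T_BC·sin48° = 3150.
Substitute: T_AC·(0.656059 + 1.1279·0.743145) = 3150 → T_AC = 2108.08 ≈ 2108 N.
Then T_BC = 1.1279 × 2108.08 = 2378 N.

T_AC = 2108 N, T_BC = 2378 N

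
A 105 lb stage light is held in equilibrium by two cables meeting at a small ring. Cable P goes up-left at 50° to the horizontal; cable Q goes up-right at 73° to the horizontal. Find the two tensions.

T_P = 36.60 lb, T_Q = 80.48 lb

ΣF_x = 0: −T_P·cos50° + T_Q·cos73° = 0 → T_Q = 2.19853·T_P.
ΣF_y = 0: T_P·sin50° + T_Q·sin73° = 105.
Substitute: T_P·(0.766044 + 2.19853·0.956305) = 105 → T_P = 36.6044 ≈ 36.60 lb.
Then T_Q = 2.19853 × 36.6044 = 80.48 lb.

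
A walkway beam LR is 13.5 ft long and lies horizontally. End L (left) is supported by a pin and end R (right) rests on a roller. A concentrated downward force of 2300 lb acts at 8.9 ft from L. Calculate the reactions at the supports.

L_x = 0, L_y = 783.7 lb, R_y = 1516 lb

ΣM about L: R_y·13.5 − 2300·8.9 = 0 → R_y = 20470/13.5 = 1516.3 ≈ 1516 lb.
ΣF_y = 0: L_y + 1516.3 − 2300 = 0 → L_y = 783.7 lb.
ΣF_x = 0: no horizontal applied forces, so L_x = 0.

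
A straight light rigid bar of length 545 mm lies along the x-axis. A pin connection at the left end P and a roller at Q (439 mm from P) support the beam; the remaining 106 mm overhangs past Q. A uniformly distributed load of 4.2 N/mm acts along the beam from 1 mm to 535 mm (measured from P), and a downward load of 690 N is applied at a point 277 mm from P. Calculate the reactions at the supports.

Resultant of the distributed load: 4.2 × 534 = 2242.8 N at 268 mm from P.
ΣM about P: Q_y·439 − (4.2·534)·268 − 690·277 = 0 → Q_y = 792200.4/439 = 1804.56 ≈ 1805 N.
ΣF_y = 0: P_y + 1804.56 − 4.2·534 − 690 = 0 → P_y = 1128 N.
ΣF_x = 0: no horizontal applied forces, so P_x = 0.

P_x = 0, P_y = 1128 N, Q_y = 1805 N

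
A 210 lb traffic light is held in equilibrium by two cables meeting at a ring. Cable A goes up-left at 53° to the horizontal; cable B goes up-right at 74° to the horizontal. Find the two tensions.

T_A = 72.48 lb, T_B = 158.2 lb

ΣF_x = 0: −T_A·cos53° + T_B·cos74° = 0 → T_B = 2.18336·T_A.
ΣF_y = 0: T_A·sin53° + T_B·sin74° = 210.
Substitute: T_A·(0.798636 + 2.18336·0.961262) = 210 → T_A = 72.4783 ≈ 72.48 lb.
Then T_B = 2.18336 × 72.4783 = 158.2 lb.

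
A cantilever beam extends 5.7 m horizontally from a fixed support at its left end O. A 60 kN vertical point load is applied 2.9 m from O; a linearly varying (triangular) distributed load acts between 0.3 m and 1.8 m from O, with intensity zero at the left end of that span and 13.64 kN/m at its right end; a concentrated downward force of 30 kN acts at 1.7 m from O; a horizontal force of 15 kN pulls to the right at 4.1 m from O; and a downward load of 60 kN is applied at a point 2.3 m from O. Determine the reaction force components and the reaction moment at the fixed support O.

O_x = -15.00 kN, O_y = 160.2 kN, M_O = 376.3 kN·m

Resultant of the triangular load: ½ × 13.64 × 1.5 = 10.23 kN, acting at 1.3 m from O (one-third of the span from the peak).
ΣF_x = 0: O_x + 15 = 0 → O_x = -15.00 kN.
ΣF_y = 0: O_y − 60 − ½·13.64·1.5 − 30 − 60 = 0 → O_y = 160.2 kN.
ΣM about O: M_O − 60·2.9 − (½·13.64·1.5)·1.3 − 30·1.7 − 60·2.3 = 0 → M_O = 376.3 kN·m.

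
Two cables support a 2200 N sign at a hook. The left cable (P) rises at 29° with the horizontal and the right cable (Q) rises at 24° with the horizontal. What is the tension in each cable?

T_P = 2517 N, T_Q = 2409 N

ΣF_x = 0: −T_P·cos29° + T_Q·cos24° = 0 → T_Q = 0.95739·T_P.
ΣF_y = 0: T_P·sin29° + T_Q·sin24° = 2200.
Substitute: T_P·(0.48481 + 0.95739·0.406737) = 2200 → T_P = 2516.54 ≈ 2517 N.
Then T_Q = 0.95739 × 2516.54 = 2409 N.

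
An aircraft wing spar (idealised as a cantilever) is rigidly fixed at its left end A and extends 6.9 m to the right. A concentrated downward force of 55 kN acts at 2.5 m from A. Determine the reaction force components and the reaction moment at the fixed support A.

A_x = 0, A_y = 55.00 kN, M_A = 137.5 kN·m

ΣF_x = 0: A_x = 0.
ΣF_y = 0: A_y − 55 = 0 → A_y = 55.00 kN.
ΣM about A: M_A − 55·2.5 = 0 → M_A = 137.5 kN·m.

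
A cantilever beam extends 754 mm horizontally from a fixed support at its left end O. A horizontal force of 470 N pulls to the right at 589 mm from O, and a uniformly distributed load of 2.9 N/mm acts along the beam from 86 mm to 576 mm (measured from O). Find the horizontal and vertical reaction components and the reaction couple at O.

O_x = -470.0 N, O_y = 1421 N, M_O = 470400 N·mm

Resultant of the distributed load: 2.9 × 490 = 1421 N at 331 mm from O.
ΣF_x = 0: O_x + 470 = 0 → O_x = -470.0 N.
ΣF_y = 0: O_y − 2.9·490 = 0 → O_y = 1421 N.
ΣM about O: M_O − (2.9·490)·331 = 0 → M_O = 470400 N·mm.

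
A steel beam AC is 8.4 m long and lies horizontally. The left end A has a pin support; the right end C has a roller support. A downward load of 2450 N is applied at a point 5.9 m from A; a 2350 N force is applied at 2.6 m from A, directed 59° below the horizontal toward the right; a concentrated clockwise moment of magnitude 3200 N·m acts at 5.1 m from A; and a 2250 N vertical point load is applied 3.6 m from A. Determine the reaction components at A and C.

ΣM about A: C_y·8.4 − 2450·5.9 − 2350·sin59°·2.6 − 3200 − 2250·3.6 = 0 → C_y = 30992.3/8.4 = 3689.56 ≈ 3690 N.
ΣF_y = 0: A_y + 3689.56 − 2450 − 2350·sin59° − 2250 = 0 → A_y = 3025 N.
ΣF_x = 0: A_x + 2350·cos59° = 0 → A_x = -1210 N.

A_x = -1210 N, A_y = 3025 N, C_y = 3690 N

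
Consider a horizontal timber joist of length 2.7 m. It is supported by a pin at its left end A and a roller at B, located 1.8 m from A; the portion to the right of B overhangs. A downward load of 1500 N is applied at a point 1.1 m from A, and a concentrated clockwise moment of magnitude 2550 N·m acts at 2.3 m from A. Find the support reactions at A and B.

ΣM about A: B_y·1.8 − 1500·1.1 − 2550 = 0 → B_y = 4200/1.8 = 2333.33 ≈ 2333 N.
ΣF_y = 0: A_y + 2333.33 − 1500 = 0 → A_y = -833.3 N.
ΣF_x = 0: no horizontal applied forces, so A_x = 0.

A_x = 0, A_y = -833.3 N, B_y = 2333 N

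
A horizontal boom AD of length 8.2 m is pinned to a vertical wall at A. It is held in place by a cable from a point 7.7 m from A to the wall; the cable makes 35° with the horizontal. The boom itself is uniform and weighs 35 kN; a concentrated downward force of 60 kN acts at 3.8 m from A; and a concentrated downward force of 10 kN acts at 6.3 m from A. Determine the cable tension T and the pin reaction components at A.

T = 98.38 kN, A_x = 80.59 kN, A_y = 48.57 kN

ΣM about A: T·sin35°·7.7 − 35·4.1 − 60·3.8 − 10·6.3 = 0 → T = 434.5/(7.7·0.573576) = 98.3803 ≈ 98.38 kN.
ΣF_x = 0: A_x − T·cos35° = 0 → A_x = 98.3803 × 0.819152 = 80.59 kN.
ΣF_y = 0: A_y + T·sin35° − 35 − 60 − 10 = 0 → A_y = 105 − 98.3803 × 0.573576 = 48.57 kN.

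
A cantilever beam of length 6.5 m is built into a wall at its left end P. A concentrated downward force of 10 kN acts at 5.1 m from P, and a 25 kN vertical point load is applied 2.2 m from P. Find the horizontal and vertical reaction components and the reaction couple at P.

ΣF_x = 0: P_x = 0.
ΣF_y = 0: P_y − 10 − 25 = 0 → P_y = 35.00 kN.
ΣM about P: M_P − 10·5.1 − 25·2.2 = 0 → M_P = 106.0 kN·m.

P_x = 0, P_y = 35.00 kN, M_P = 106.0 kN·m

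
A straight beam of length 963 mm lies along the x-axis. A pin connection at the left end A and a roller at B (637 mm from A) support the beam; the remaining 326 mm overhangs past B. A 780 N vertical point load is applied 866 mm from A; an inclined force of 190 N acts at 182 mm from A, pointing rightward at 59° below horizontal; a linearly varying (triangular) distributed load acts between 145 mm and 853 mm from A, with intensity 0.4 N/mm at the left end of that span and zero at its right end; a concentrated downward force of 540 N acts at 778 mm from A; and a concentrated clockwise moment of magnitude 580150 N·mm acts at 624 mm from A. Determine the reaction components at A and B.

Resultant of the triangular load: ½ × 0.4 × 708 = 141.6 N, acting at 381 mm from A (one-third of the span from the peak).
ΣM about A: B_y·637 − 780·866 − 190·sin59°·182 − (½·0.4·708)·381 − 540·778 − 580150 = 0 → B_y = 1759340/637 = 2761.92 ≈ 2762 N.
ΣF_y = 0: A_y + 2761.92 − 780 − 190·sin59° − ½·0.4·708 − 540 = 0 → A_y = -1137 N.
ΣF_x = 0: A_x + 190·cos59° = 0 → A_x = -97.86 N.

A_x = -97.86 N, A_y = -1137 N, B_y = 2762 N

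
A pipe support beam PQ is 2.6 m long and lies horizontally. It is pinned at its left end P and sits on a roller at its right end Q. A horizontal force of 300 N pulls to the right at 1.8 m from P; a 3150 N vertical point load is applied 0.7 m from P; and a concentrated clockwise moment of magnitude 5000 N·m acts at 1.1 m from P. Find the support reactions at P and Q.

P_x = -300.0 N, P_y = 378.8 N, Q_y = 2771 N

Taking moments about P: Q_y·2.6 − 3150·0.7 − 5000 = 0 → Q_y = 7205/2.6 = 2771.15 ≈ 2771 N.
ΣF_y = 0: P_y + 2771.15 − 3150 = 0 → P_y = 378.8 N.
ΣF_x = 0: P_x + 300 = 0 → P_x = -300.0 N.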